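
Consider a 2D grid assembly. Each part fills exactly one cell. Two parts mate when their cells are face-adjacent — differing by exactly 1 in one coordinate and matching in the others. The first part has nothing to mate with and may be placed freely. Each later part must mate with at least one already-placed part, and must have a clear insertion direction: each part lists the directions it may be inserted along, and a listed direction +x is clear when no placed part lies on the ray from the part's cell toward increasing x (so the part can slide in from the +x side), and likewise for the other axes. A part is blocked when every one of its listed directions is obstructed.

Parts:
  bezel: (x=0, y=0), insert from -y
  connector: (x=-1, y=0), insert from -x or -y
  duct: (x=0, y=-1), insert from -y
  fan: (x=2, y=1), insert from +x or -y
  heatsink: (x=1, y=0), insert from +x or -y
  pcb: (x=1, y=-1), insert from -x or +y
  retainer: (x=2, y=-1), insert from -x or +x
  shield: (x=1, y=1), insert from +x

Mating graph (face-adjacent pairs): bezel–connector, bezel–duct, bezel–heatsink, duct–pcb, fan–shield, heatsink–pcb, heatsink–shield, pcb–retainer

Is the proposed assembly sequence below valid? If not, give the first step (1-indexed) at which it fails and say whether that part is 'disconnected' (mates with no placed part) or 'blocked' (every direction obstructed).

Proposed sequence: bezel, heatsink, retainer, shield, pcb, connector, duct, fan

Invalid at step 3 (disconnected)

1. bezel@(0, 0) [-y clear] — {bezel}
2. heatsink@(1, 0) [+x clear] — {bezel, heatsink}
3. retainer@(2, -1) — no placed neighbour ⇒ disconnected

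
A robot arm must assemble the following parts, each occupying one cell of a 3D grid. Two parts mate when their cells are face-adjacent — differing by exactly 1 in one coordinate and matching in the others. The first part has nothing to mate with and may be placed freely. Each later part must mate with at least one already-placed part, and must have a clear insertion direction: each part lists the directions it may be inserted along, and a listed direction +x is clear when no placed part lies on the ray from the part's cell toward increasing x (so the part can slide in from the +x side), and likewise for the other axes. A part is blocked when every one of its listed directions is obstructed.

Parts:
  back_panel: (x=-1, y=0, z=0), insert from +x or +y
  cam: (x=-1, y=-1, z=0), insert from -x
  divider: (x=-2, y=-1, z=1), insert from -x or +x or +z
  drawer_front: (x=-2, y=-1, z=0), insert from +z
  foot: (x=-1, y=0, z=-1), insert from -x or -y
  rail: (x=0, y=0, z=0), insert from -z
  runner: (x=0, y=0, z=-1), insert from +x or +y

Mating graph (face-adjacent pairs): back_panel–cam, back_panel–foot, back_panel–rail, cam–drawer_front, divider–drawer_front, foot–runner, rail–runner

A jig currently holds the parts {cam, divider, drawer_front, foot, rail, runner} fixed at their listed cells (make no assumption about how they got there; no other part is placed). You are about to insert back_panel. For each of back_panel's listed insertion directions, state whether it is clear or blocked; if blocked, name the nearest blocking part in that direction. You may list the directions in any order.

+x: nearest on ray is rail@(0, 0, 0) ⇒ blocked
+y: ray from back_panel(-1, 0, 0) has no placed part ⇒ clear

+x: blocked by rail; +y: clear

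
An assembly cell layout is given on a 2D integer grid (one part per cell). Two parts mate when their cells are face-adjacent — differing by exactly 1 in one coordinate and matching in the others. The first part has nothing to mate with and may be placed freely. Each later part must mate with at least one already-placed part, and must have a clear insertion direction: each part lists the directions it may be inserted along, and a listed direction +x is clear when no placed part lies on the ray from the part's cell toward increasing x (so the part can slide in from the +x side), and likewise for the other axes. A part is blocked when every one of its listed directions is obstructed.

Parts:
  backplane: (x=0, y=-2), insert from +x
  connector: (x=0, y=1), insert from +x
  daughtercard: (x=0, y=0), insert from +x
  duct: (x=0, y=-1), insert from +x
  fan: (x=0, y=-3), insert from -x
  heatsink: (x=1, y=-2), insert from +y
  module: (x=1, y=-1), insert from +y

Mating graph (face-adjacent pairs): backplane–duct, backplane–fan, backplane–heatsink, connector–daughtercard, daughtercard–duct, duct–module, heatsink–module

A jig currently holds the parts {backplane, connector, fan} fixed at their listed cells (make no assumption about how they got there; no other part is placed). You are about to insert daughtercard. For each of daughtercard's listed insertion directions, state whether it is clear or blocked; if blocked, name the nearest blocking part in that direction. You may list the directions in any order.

+x: clear

+x: ray from daughtercard(0, 0) has no placed part ⇒ clear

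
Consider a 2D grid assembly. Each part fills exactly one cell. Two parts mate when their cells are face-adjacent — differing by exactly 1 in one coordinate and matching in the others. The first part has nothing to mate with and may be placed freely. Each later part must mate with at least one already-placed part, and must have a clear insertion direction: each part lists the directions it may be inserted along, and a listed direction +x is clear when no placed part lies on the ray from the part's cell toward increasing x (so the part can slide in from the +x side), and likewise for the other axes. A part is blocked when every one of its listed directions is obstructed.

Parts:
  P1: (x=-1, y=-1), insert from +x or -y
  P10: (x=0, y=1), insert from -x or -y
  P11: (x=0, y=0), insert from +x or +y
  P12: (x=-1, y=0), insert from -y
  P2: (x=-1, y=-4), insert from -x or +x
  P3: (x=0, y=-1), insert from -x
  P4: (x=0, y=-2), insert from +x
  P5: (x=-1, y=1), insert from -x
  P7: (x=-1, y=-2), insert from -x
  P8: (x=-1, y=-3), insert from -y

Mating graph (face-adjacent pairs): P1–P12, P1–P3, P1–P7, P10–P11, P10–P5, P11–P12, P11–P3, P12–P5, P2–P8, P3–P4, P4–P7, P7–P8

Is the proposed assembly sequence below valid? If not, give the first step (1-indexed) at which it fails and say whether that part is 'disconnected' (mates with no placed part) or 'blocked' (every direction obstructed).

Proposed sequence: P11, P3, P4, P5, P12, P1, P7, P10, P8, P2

1. P11@(0, 0) [+x clear] — {P11}
2. P3@(0, -1) [-x clear] — {P11, P3}
3. P4@(0, -2) [+x clear] — {P11, P3, P4}
4. P5@(-1, 1) — no placed neighbour ⇒ disconnected

Invalid at step 4 (disconnected)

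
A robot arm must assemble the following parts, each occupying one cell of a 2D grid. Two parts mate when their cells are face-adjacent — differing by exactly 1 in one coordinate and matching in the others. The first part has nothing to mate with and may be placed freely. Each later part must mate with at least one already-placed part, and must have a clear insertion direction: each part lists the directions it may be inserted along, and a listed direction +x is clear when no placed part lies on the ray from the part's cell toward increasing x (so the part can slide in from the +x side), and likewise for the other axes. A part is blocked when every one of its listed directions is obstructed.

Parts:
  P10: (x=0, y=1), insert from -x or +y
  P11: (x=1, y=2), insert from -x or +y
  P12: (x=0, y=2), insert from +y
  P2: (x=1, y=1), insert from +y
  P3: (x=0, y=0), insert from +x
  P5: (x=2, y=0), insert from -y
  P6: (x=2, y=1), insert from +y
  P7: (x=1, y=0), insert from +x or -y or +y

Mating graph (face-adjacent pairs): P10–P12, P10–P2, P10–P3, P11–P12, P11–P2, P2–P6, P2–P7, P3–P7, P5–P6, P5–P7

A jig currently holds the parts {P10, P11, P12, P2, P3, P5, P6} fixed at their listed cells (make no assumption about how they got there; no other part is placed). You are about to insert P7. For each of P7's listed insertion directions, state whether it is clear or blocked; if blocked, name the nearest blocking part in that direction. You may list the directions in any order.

+x: blocked by P5; +y: blocked by P2; -y: clear

+x: nearest on ray is P5@(2, 0) ⇒ blocked
-y: ray from P7(1, 0) has no placed part ⇒ clear
+y: nearest on ray is P2@(1, 1) ⇒ blocked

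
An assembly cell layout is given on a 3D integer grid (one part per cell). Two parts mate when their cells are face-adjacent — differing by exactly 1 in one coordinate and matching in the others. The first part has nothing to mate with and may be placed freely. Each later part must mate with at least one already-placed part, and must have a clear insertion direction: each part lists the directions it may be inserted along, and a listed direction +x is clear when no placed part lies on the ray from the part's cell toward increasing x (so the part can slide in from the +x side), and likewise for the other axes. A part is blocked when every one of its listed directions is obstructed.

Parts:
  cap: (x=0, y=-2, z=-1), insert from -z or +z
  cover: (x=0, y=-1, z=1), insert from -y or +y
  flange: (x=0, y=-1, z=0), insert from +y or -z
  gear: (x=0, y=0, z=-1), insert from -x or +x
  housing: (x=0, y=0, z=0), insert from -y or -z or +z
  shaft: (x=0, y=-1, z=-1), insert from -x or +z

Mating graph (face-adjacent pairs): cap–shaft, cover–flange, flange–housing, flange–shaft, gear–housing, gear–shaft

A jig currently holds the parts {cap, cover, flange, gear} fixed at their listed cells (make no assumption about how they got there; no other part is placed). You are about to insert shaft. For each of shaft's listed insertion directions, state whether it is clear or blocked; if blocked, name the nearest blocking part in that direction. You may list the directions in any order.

-x: ray from shaft(0, -1, -1) has no placed part ⇒ clear
+z: nearest on ray is flange@(0, -1, 0) ⇒ blocked

+z: blocked by flange; -x: clear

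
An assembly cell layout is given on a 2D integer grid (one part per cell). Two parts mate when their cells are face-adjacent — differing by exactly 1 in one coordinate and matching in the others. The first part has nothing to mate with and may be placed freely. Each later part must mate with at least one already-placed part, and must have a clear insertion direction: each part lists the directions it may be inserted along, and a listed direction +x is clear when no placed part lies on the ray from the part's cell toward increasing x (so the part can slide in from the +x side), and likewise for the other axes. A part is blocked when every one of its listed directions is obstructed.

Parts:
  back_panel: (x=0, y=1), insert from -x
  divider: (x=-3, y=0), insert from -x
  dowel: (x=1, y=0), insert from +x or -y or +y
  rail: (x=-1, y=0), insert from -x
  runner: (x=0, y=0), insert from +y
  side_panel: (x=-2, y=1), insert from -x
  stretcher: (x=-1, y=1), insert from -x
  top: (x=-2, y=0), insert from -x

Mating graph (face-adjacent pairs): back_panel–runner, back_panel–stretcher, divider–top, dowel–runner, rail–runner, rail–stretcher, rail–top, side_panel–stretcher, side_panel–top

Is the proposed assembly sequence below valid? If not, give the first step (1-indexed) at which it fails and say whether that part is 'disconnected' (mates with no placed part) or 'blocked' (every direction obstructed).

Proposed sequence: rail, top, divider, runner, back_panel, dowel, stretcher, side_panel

Valid

1. rail@(-1, 0) [-x clear] — {rail}
2. top@(-2, 0) [-x clear] — {rail, top}
3. divider@(-3, 0) [-x clear] — {divider, rail, top}
4. runner@(0, 0) [+y clear] — {divider, rail, runner, top}
5. back_panel@(0, 1) [-x clear] — {back_panel, divider, rail, runner, top}
6. dowel@(1, 0) [+x clear] — {back_panel, divider, dowel, rail, runner, top}
7. stretcher@(-1, 1) [-x clear] — {back_panel, divider, dowel, rail, runner, stretcher, top}
8. side_panel@(-2, 1) [-x clear] — {back_panel, divider, dowel, rail, runner, side_panel, stretcher, top}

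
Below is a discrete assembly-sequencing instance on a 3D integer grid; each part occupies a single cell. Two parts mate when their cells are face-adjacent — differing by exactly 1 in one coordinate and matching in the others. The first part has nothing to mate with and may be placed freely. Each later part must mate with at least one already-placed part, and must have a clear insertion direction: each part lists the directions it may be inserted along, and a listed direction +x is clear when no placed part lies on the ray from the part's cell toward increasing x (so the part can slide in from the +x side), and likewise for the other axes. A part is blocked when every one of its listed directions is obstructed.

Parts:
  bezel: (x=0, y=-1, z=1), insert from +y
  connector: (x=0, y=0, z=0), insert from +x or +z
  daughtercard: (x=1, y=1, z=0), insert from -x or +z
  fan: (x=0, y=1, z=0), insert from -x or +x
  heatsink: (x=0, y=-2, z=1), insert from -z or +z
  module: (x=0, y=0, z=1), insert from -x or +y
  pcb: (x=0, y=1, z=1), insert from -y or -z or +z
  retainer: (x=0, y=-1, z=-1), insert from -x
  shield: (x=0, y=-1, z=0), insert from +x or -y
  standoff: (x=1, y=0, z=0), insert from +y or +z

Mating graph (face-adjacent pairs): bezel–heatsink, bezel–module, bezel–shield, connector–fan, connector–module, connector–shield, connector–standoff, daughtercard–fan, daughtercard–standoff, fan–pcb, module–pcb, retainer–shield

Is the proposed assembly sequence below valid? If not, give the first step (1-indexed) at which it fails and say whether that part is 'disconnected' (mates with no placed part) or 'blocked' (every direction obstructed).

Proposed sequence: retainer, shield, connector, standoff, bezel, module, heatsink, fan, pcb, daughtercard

Valid

1. retainer@(0, -1, -1) [-x clear] — {retainer}
2. shield@(0, -1, 0) [+x clear] — {retainer, shield}
3. connector@(0, 0, 0) [+x clear] — {connector, retainer, shield}
4. standoff@(1, 0, 0) [+y clear] — {connector, retainer, shield, standoff}
5. bezel@(0, -1, 1) [+y clear] — {bezel, connector, retainer, shield, standoff}
6. module@(0, 0, 1) [-x clear] — {bezel, connector, module, retainer, shield, standoff}
7. heatsink@(0, -2, 1) [-z clear] — {bezel, connector, heatsink, module, retainer, shield, standoff}
8. fan@(0, 1, 0) [-x clear] — {bezel, connector, fan, heatsink, module, retainer, shield, standoff}
9. pcb@(0, 1, 1) [+z clear] — {bezel, connector, fan, heatsink, module, pcb, retainer, shield, standoff}
10. daughtercard@(1, 1, 0) [+z clear] — {bezel, connector, daughtercard, fan, heatsink, module, pcb, retainer, shield, standoff}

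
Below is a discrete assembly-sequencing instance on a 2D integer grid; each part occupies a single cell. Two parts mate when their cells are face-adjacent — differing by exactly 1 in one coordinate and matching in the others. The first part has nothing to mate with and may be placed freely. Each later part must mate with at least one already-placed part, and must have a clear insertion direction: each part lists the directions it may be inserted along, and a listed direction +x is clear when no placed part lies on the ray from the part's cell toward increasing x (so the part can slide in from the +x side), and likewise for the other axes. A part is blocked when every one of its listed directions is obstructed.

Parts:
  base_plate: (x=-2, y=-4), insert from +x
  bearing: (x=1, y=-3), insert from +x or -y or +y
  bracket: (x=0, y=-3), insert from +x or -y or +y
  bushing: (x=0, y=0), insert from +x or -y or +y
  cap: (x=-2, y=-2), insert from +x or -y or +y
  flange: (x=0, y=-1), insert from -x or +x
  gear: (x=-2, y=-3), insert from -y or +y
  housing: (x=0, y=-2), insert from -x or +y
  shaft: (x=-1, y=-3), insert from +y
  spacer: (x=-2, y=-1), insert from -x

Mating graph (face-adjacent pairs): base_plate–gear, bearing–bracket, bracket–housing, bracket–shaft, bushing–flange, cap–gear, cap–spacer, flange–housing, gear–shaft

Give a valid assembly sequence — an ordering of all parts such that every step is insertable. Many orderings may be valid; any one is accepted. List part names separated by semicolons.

spacer; cap; gear; base_plate; shaft; bracket; bearing; housing; flange; bushing

1. spacer@(-2, -1) [-x clear] — {spacer}
2. cap@(-2, -2) [+x clear] — {cap, spacer}
3. gear@(-2, -3) [-y clear] — {cap, gear, spacer}
4. base_plate@(-2, -4) [+x clear] — {base_plate, cap, gear, spacer}
5. shaft@(-1, -3) [+y clear] — {base_plate, cap, gear, shaft, spacer}
6. bracket@(0, -3) [+x clear] — {base_plate, bracket, cap, gear, shaft, spacer}
7. bearing@(1, -3) [+x clear] — {base_plate, bearing, bracket, cap, gear, shaft, spacer}
8. housing@(0, -2) [+y clear] — {base_plate, bearing, bracket, cap, gear, housing, shaft, spacer}
9. flange@(0, -1) [+x clear] — {base_plate, bearing, bracket, cap, flange, gear, housing, shaft, spacer}
10. bushing@(0, 0) [+x clear] — {base_plate, bearing, bracket, bushing, cap, flange, gear, housing, shaft, spacer}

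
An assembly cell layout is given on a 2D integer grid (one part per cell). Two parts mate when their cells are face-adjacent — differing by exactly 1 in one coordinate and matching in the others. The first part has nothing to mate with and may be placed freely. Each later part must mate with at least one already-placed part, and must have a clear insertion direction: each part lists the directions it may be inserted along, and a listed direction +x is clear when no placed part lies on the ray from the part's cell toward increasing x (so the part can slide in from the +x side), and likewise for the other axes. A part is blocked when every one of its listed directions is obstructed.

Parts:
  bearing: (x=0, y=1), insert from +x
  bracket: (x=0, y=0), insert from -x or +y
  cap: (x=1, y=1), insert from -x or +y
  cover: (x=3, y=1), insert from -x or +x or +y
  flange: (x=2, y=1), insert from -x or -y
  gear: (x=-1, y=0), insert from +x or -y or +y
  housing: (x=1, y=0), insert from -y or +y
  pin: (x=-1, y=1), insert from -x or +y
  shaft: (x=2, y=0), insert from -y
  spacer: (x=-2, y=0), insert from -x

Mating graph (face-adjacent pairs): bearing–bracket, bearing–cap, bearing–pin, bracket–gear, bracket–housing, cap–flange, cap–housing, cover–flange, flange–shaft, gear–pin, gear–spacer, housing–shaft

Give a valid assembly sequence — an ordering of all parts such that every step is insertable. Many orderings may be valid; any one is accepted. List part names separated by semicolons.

bracket; housing; gear; spacer; pin; bearing; cap; flange; shaft; cover

1. bracket@(0, 0) [-x clear] — {bracket}
2. housing@(1, 0) [-y clear] — {bracket, housing}
3. gear@(-1, 0) [-y clear] — {bracket, gear, housing}
4. spacer@(-2, 0) [-x clear] — {bracket, gear, housing, spacer}
5. pin@(-1, 1) [-x clear] — {bracket, gear, housing, pin, spacer}
6. bearing@(0, 1) [+x clear] — {bearing, bracket, gear, housing, pin, spacer}
7. cap@(1, 1) [+y clear] — {bearing, bracket, cap, gear, housing, pin, spacer}
8. flange@(2, 1) [-y clear] — {bearing, bracket, cap, flange, gear, housing, pin, spacer}
9. shaft@(2, 0) [-y clear] — {bearing, bracket, cap, flange, gear, housing, pin, shaft, spacer}
10. cover@(3, 1) [+x clear] — {bearing, bracket, cap, cover, flange, gear, housing, pin, shaft, spacer}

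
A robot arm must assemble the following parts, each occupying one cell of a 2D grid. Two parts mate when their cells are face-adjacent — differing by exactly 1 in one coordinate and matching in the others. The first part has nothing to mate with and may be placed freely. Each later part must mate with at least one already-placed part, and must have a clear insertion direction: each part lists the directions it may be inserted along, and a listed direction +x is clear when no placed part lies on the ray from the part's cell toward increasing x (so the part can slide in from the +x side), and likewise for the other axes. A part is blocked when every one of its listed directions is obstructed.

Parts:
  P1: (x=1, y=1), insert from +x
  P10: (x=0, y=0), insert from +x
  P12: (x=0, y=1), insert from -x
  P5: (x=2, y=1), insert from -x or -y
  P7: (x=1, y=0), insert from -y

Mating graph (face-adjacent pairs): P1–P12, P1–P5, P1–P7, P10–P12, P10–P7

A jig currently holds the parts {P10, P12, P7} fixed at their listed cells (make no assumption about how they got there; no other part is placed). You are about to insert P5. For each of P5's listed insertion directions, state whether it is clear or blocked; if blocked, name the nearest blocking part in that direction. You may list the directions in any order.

-x: nearest on ray is P12@(0, 1) ⇒ blocked
-y: ray from P5(2, 1) has no placed part ⇒ clear

-x: blocked by P12; -y: clear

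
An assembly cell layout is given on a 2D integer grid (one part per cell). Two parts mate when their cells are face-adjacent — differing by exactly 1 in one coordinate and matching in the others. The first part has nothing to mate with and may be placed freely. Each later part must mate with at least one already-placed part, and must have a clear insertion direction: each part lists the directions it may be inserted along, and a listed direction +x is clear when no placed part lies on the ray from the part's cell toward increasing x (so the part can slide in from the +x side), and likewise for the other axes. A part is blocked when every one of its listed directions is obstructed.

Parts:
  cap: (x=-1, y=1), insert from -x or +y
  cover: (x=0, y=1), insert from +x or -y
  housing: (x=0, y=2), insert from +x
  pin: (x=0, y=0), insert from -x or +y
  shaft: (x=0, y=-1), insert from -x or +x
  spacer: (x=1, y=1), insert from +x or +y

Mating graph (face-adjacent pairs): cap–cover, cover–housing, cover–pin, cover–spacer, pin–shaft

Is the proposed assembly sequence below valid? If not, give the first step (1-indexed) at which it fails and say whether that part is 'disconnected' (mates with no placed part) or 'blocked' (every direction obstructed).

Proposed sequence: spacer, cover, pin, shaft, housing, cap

Valid

1. spacer@(1, 1) [+x clear] — {spacer}
2. cover@(0, 1) [-y clear] — {cover, spacer}
3. pin@(0, 0) [-x clear] — {cover, pin, spacer}
4. shaft@(0, -1) [-x clear] — {cover, pin, shaft, spacer}
5. housing@(0, 2) [+x clear] — {cover, housing, pin, shaft, spacer}
6. cap@(-1, 1) [-x clear] — {cap, cover, housing, pin, shaft, spacer}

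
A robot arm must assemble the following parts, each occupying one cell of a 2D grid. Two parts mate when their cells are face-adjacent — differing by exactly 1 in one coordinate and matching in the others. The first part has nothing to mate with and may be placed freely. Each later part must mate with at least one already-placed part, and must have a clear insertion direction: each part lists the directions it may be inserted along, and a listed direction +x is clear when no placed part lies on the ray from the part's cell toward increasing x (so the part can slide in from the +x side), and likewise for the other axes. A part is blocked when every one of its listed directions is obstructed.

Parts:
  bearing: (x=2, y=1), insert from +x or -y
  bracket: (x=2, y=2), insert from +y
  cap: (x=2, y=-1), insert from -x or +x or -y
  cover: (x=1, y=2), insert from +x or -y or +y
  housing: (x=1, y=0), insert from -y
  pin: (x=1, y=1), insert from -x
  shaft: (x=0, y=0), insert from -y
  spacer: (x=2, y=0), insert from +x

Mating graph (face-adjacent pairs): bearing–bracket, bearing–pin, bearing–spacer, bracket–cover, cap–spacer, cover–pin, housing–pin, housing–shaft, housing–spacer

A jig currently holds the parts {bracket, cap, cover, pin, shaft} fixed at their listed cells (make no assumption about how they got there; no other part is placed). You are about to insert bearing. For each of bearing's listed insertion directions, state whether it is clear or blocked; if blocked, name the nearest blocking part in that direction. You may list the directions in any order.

+x: clear; -y: blocked by cap

+x: ray from bearing(2, 1) has no placed part ⇒ clear
-y: nearest on ray is cap@(2, -1) ⇒ blocked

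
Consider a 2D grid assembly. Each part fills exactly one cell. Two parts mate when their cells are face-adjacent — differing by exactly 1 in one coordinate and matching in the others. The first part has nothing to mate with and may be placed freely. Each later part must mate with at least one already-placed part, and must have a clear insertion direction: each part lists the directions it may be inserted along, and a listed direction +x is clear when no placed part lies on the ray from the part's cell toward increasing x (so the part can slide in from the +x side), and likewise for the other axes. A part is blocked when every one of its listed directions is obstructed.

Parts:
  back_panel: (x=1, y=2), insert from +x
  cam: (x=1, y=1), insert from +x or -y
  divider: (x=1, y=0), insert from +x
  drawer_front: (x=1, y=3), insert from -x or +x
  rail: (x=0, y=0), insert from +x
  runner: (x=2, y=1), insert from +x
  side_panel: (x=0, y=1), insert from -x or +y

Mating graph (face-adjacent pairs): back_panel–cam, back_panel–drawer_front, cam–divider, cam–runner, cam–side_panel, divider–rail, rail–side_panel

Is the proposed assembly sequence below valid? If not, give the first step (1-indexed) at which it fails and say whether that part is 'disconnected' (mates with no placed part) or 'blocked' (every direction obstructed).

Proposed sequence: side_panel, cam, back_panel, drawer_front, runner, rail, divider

Valid

1. side_panel@(0, 1) [-x clear] — {side_panel}
2. cam@(1, 1) [+x clear] — {cam, side_panel}
3. back_panel@(1, 2) [+x clear] — {back_panel, cam, side_panel}
4. drawer_front@(1, 3) [-x clear] — {back_panel, cam, drawer_front, side_panel}
5. runner@(2, 1) [+x clear] — {back_panel, cam, drawer_front, runner, side_panel}
6. rail@(0, 0) [+x clear] — {back_panel, cam, drawer_front, rail, runner, side_panel}
7. divider@(1, 0) [+x clear] — {back_panel, cam, divider, drawer_front, rail, runner, side_panel}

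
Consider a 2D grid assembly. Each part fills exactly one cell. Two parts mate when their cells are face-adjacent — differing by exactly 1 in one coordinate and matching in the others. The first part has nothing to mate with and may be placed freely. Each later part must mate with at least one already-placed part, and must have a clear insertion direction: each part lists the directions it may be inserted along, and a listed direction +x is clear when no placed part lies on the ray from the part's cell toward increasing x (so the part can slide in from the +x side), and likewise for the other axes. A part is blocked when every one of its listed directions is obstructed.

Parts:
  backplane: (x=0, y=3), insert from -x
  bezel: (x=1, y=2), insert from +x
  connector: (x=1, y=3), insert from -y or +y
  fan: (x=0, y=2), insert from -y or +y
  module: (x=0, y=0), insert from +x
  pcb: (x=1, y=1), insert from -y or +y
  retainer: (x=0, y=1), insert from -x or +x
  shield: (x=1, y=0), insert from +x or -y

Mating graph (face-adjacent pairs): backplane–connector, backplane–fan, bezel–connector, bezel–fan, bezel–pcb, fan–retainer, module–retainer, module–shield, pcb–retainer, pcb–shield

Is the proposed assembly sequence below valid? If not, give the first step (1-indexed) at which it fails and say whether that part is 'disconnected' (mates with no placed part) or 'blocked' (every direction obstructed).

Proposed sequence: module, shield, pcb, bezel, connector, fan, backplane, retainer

Valid

1. module@(0, 0) [+x clear] — {module}
2. shield@(1, 0) [+x clear] — {module, shield}
3. pcb@(1, 1) [+y clear] — {module, pcb, shield}
4. bezel@(1, 2) [+x clear] — {bezel, module, pcb, shield}
5. connector@(1, 3) [+y clear] — {bezel, connector, module, pcb, shield}
6. fan@(0, 2) [+y clear] — {bezel, connector, fan, module, pcb, shield}
7. backplane@(0, 3) [-x clear] — {backplane, bezel, connector, fan, module, pcb, shield}
8. retainer@(0, 1) [-x clear] — {backplane, bezel, connector, fan, module, pcb, retainer, shield}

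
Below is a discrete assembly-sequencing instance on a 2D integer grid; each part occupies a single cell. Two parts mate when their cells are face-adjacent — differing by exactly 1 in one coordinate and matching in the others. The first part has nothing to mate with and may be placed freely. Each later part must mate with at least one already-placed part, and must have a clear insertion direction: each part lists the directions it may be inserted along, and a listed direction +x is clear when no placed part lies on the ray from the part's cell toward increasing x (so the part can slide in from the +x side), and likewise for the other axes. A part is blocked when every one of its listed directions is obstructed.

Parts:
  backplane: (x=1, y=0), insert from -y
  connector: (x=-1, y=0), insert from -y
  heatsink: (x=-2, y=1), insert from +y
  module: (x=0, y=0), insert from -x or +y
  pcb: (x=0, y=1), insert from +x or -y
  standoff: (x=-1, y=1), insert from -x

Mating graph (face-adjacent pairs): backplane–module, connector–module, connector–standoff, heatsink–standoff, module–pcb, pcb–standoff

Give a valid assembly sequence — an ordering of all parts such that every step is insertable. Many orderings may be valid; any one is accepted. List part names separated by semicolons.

1. connector@(-1, 0) [-y clear] — {connector}
2. module@(0, 0) [+y clear] — {connector, module}
3. pcb@(0, 1) [+x clear] — {connector, module, pcb}
4. backplane@(1, 0) [-y clear] — {backplane, connector, module, pcb}
5. standoff@(-1, 1) [-x clear] — {backplane, connector, module, pcb, standoff}
6. heatsink@(-2, 1) [+y clear] — {backplane, connector, heatsink, module, pcb, standoff}

connector; module; pcb; backplane; standoff; heatsink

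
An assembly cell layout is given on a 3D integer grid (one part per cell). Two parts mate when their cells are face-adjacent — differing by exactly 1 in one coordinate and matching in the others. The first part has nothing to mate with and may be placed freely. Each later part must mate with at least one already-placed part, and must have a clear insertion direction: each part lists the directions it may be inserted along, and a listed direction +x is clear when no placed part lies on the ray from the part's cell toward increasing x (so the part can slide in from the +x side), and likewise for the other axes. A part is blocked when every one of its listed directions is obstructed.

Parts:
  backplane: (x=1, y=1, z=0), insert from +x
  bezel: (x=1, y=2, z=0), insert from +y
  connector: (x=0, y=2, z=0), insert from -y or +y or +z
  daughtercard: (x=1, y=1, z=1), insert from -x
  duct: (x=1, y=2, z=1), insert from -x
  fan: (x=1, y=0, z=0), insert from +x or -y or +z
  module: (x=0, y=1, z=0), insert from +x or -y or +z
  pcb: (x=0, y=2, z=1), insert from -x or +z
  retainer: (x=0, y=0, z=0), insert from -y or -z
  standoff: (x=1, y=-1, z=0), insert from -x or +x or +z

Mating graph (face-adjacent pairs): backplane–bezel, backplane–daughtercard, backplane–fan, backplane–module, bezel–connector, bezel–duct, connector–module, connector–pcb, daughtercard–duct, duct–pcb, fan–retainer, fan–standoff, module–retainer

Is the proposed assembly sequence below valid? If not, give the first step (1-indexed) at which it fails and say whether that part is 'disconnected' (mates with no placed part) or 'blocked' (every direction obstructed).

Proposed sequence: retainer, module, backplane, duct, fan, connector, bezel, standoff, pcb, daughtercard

1. retainer@(0, 0, 0) [-y clear] — {retainer}
2. module@(0, 1, 0) [+x clear] — {module, retainer}
3. backplane@(1, 1, 0) [+x clear] — {backplane, module, retainer}
4. duct@(1, 2, 1) — no placed neighbour ⇒ disconnected

Invalid at step 4 (disconnected)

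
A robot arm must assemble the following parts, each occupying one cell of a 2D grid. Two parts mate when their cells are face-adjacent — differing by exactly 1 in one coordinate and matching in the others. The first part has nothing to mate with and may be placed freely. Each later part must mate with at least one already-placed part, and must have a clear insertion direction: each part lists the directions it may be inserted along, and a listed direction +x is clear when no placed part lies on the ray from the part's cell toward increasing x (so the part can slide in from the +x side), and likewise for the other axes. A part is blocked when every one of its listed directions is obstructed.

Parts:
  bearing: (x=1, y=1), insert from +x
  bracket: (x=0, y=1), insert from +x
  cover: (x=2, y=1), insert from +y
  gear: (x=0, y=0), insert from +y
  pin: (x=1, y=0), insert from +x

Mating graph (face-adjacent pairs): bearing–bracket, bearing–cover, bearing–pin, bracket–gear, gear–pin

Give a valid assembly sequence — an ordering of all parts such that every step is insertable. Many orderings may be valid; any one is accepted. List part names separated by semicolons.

1. pin@(1, 0) [+x clear] — {pin}
2. gear@(0, 0) [+y clear] — {gear, pin}
3. bracket@(0, 1) [+x clear] — {bracket, gear, pin}
4. bearing@(1, 1) [+x clear] — {bearing, bracket, gear, pin}
5. cover@(2, 1) [+y clear] — {bearing, bracket, cover, gear, pin}

pin; gear; bracket; bearing; cover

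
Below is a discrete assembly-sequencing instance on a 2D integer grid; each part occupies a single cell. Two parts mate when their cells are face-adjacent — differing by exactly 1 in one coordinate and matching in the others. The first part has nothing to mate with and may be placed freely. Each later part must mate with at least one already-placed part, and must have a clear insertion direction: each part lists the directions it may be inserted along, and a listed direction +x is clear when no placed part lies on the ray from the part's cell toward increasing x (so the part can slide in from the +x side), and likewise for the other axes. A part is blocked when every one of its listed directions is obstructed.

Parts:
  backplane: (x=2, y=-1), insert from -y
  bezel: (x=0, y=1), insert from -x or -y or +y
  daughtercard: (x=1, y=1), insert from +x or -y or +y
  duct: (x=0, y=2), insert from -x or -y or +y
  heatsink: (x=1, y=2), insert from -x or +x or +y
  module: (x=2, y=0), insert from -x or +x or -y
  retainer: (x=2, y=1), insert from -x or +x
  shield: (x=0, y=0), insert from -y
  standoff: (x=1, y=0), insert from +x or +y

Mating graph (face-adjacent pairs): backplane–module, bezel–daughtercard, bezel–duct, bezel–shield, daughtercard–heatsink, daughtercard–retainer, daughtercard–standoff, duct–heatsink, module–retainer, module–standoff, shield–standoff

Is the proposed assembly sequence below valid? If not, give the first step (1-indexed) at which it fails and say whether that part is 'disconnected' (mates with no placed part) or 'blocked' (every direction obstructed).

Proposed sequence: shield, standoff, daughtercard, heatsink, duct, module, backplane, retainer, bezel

1. shield@(0, 0) [-y clear] — {shield}
2. standoff@(1, 0) [+x clear] — {shield, standoff}
3. daughtercard@(1, 1) [+x clear] — {daughtercard, shield, standoff}
4. heatsink@(1, 2) [-x clear] — {daughtercard, heatsink, shield, standoff}
5. duct@(0, 2) [-x clear] — {daughtercard, duct, heatsink, shield, standoff}
6. module@(2, 0) [+x clear] — {daughtercard, duct, heatsink, module, shield, standoff}
7. backplane@(2, -1) [-y clear] — {backplane, daughtercard, duct, heatsink, module, shield, standoff}
8. retainer@(2, 1) [+x clear] — {backplane, daughtercard, duct, heatsink, module, retainer, shield, standoff}
9. bezel@(0, 1) [-x clear] — {backplane, bezel, daughtercard, duct, heatsink, module, retainer, shield, standoff}

Valid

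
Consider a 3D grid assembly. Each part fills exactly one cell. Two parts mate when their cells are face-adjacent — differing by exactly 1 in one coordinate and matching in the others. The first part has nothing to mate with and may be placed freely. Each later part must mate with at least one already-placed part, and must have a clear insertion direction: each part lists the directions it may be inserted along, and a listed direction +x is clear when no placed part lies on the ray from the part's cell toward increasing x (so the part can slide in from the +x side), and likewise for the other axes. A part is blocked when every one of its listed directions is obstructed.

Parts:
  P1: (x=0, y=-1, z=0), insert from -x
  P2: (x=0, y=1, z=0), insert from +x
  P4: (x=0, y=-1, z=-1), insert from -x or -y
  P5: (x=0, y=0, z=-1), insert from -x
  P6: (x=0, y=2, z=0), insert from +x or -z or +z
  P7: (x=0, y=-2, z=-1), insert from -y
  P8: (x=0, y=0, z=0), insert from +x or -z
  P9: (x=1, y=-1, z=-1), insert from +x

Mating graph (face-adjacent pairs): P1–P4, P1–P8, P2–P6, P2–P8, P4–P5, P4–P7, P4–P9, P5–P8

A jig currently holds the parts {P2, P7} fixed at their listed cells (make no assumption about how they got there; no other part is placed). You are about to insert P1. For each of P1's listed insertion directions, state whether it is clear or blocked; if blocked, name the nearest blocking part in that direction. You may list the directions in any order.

-x: ray from P1(0, -1, 0) has no placed part ⇒ clear

-x: clear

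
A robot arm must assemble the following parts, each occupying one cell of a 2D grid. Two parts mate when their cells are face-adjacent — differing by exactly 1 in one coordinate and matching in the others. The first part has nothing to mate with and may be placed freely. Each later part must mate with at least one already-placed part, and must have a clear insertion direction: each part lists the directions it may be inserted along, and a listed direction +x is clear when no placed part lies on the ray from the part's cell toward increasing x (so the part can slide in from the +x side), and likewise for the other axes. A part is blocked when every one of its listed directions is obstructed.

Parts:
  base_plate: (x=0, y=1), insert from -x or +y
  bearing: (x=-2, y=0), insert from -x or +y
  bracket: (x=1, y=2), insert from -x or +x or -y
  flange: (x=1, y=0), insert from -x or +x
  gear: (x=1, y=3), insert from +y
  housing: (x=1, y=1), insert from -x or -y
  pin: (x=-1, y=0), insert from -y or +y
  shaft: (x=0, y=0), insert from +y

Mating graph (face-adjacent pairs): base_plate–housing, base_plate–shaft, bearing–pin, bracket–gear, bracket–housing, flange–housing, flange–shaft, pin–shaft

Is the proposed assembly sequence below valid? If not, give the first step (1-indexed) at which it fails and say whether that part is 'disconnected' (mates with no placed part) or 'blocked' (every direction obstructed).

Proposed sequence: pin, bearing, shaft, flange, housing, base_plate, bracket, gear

Valid

1. pin@(-1, 0) [-y clear] — {pin}
2. bearing@(-2, 0) [-x clear] — {bearing, pin}
3. shaft@(0, 0) [+y clear] — {bearing, pin, shaft}
4. flange@(1, 0) [+x clear] — {bearing, flange, pin, shaft}
5. housing@(1, 1) [-x clear] — {bearing, flange, housing, pin, shaft}
6. base_plate@(0, 1) [-x clear] — {base_plate, bearing, flange, housing, pin, shaft}
7. bracket@(1, 2) [-x clear] — {base_plate, bearing, bracket, flange, housing, pin, shaft}
8. gear@(1, 3) [+y clear] — {base_plate, bearing, bracket, flange, gear, housing, pin, shaft}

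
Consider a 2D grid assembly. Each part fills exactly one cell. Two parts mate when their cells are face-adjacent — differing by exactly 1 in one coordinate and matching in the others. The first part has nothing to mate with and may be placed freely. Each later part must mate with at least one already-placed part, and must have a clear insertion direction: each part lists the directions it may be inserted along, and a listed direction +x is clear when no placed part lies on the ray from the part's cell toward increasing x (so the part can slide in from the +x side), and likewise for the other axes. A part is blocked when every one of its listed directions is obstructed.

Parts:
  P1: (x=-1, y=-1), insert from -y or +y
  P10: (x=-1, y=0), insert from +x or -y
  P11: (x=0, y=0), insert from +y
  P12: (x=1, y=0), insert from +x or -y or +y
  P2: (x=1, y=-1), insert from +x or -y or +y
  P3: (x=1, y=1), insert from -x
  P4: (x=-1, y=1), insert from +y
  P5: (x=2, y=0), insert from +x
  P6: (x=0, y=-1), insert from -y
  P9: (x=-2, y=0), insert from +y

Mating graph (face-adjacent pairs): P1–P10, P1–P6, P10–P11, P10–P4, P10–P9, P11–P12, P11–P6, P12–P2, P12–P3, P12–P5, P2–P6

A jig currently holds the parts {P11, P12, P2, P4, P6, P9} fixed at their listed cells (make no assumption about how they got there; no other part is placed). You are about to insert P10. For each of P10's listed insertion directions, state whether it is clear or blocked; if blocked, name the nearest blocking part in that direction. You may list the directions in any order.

+x: nearest on ray is P11@(0, 0) ⇒ blocked
-y: ray from P10(-1, 0) has no placed part ⇒ clear

+x: blocked by P11; -y: clear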